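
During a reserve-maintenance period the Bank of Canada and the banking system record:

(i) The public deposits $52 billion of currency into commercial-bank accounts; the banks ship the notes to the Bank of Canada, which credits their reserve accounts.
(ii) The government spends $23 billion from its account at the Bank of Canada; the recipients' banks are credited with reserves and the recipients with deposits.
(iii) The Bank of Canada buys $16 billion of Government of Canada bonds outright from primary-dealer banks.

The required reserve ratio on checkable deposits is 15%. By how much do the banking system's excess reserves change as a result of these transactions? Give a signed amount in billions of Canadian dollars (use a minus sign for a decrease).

+$79.75 billion

Currency deposit $52 billion: reserves +$52B, deposits +$52B.
Government spending $23 billion: reserves +$23B, deposits +$23B.
OMO purchase (from banks) $16 billion: reserves +$16B, deposits 0.
Totals: Δreserves = +$91B, Δdeposits = +$75B.
Δrequired reserves = 15% × +$75B = +$11.25B.
Δexcess reserves = Δreserves − Δrequired = +$91B − (+$11.25B) = +$79.75 billion.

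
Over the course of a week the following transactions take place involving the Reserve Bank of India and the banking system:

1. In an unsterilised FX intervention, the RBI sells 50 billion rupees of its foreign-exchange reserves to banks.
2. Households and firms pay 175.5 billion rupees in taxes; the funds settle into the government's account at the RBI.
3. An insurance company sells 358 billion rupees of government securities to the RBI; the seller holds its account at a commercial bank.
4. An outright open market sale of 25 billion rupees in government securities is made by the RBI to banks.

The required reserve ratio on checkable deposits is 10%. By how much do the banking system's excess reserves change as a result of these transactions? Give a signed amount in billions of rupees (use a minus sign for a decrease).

+89.25 billion

FX sale 50 billion rupees: reserves −50B, deposits 0.
Government account inflow 175.5 billion rupees: reserves −175.5B, deposits −175.5B.
Asset purchase (from non-banks) 358 billion rupees: reserves +358B, deposits +358B.
OMO sale (to banks) 25 billion rupees: reserves −25B, deposits 0.
Totals: Δreserves = +107.5B, Δdeposits = +182.5B.
Δrequired reserves = 10% × +182.5B = +18.25B.
Δexcess reserves = Δreserves − Δrequired = +107.5B − (+18.25B) = +89.25 billion.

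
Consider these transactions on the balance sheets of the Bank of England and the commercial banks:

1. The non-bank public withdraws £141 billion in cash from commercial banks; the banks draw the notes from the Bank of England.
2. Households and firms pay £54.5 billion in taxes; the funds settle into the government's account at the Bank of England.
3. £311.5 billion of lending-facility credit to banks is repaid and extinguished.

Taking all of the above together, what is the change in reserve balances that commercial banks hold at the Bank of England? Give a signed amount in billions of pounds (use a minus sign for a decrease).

-£507 billion

Bank of England balance sheet:
  Assets:      Loans to banks −£311.5B
  Liabilities: Bank reserves −£507B, Currency in circulation +£141B, Government deposits +£54.5B
Commercial banking system:
  Assets:      Reserves at CB −£507B
  Liabilities: Checkable deposits −£195.5B, Borrowings from CB −£311.5B
So the change in reserve balances that commercial banks hold at the Bank of England is -£507 billion.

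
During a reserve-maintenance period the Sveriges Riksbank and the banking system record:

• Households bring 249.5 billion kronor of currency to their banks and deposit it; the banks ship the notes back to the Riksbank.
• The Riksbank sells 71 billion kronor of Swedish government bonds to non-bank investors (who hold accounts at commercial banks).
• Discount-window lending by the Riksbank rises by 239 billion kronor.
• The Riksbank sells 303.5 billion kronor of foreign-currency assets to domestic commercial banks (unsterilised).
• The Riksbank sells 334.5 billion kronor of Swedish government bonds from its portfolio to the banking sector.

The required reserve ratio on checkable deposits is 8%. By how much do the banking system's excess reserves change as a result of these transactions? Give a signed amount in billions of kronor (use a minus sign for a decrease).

Currency deposit 249.5 billion kronor: reserves +249.5B, deposits +249.5B.
Asset sale (to non-banks) 71 billion kronor: reserves −71B, deposits −71B.
Discount-window loan 239 billion kronor: reserves +239B, deposits 0.
FX sale 303.5 billion kronor: reserves −303.5B, deposits 0.
OMO sale (to banks) 334.5 billion kronor: reserves −334.5B, deposits 0.
Totals: Δreserves = −220.5B, Δdeposits = +178.5B.
Δrequired reserves = 8% × +178.5B = +14.28B.
Δexcess reserves = Δreserves − Δrequired = −220.5B − (+14.28B) = -234.78 billion.

-234.78 billion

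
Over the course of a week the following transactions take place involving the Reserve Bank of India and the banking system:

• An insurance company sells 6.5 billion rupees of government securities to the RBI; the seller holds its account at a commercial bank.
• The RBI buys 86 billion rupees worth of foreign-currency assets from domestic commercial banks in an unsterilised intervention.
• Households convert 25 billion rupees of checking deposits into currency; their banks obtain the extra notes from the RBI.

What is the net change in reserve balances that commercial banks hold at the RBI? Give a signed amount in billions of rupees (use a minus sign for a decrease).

+67.5 billion

Asset purchase (from non-banks) 6.5 billion rupees: the RBI pays by crediting reserve accounts → +6.5B.
FX purchase 86 billion rupees: the RBI pays by crediting reserve accounts → +86B.
Currency withdrawal 25 billion rupees: banks swap reserves for currency → −25B.
Net: 6.5 + 86 − 25 = +67.5 billion.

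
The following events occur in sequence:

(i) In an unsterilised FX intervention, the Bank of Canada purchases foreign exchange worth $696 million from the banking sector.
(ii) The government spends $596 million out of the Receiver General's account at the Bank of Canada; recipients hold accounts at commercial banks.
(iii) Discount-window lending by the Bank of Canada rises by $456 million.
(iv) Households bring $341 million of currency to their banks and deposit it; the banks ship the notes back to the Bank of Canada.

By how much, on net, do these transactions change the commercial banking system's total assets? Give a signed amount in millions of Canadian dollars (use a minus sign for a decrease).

FX purchase $696 million: just an asset swap on bank balance sheets → 0.
Government spending $596 million: bank balance sheets expand → +$596M.
Discount-window loan $456 million: bank balance sheets expand → +$456M.
Currency deposit $341 million: bank balance sheets expand → +$341M.
Net: 0 + 596 + 456 + 341 = +$1393 million.

+$1393 million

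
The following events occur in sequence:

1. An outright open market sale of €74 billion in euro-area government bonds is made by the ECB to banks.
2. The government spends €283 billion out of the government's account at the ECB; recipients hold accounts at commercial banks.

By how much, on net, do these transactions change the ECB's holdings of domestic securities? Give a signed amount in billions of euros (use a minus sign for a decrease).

OMO sale (to banks) €74 billion: securities removed from the ECB's portfolio → −€74B.
Government spending €283 billion: the ECB's securities portfolio is untouched → 0.
Net: −74 + 0 = -€74 billion.

-€74 billion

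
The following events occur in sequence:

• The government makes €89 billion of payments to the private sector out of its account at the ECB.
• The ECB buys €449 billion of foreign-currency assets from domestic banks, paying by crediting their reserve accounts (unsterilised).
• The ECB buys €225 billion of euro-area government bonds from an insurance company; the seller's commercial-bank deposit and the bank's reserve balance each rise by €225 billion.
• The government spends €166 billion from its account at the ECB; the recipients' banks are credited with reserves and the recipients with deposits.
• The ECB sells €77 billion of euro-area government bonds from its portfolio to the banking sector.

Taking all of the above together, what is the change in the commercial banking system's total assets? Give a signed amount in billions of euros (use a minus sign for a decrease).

+€480 billion

Government spending €89 billion: bank balance sheets expand → +€89B.
FX purchase €449 billion: just an asset swap on bank balance sheets → 0.
Asset purchase (from non-banks) €225 billion: bank balance sheets expand → +€225B.
Government spending €166 billion: bank balance sheets expand → +€166B.
OMO sale (to banks) €77 billion: just an asset swap on bank balance sheets → 0.
Net: 89 + 0 + 225 + 166 + 0 = +€480 billion.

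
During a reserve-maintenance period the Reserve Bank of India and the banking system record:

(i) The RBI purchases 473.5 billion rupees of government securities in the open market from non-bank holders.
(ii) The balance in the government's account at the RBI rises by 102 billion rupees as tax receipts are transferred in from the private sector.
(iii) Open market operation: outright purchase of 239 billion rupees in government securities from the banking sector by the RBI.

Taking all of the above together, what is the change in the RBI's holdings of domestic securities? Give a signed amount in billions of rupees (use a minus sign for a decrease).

Asset purchase (from non-banks) 473.5 billion rupees: securities added to the RBI's portfolio → +473.5B.
Government account inflow 102 billion rupees: the RBI's securities portfolio is untouched → 0.
OMO purchase (from banks) 239 billion rupees: securities added to the RBI's portfolio → +239B.
Net: 473.5 + 0 + 239 = +712.5 billion.

+712.5 billion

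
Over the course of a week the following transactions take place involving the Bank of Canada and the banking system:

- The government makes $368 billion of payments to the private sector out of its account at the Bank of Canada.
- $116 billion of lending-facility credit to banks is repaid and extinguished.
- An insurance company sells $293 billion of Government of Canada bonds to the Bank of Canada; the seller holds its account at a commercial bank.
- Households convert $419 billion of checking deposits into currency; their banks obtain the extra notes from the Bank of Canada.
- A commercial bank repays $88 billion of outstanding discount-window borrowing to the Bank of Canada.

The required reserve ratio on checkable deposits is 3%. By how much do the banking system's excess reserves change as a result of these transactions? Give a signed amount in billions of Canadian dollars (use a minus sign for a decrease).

+$30.74 billion

Government spending $368 billion: reserves +$368B, deposits +$368B.
Discount-window repayment $116 billion: reserves −$116B, deposits 0.
Asset purchase (from non-banks) $293 billion: reserves +$293B, deposits +$293B.
Currency withdrawal $419 billion: reserves −$419B, deposits −$419B.
Discount-window repayment $88 billion: reserves −$88B, deposits 0.
Totals: Δreserves = +$38B, Δdeposits = +$242B.
Δrequired reserves = 3% × +$242B = +$7.26B.
Δexcess reserves = Δreserves − Δrequired = +$38B − (+$7.26B) = +$30.74 billion.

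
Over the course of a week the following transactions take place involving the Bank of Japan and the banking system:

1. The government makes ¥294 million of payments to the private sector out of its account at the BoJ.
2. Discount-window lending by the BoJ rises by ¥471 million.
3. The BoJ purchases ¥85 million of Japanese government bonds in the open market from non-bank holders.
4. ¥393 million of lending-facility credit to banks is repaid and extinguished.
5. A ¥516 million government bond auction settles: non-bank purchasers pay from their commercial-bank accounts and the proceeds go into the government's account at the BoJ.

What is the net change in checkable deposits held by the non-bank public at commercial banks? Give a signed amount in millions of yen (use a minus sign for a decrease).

BoJ balance sheet:
  Assets:      Securities +¥85M, Loans to banks +¥78M
  Liabilities: Bank reserves −¥59M, Government deposits +¥222M
Commercial banking system:
  Assets:      Reserves at CB −¥59M
  Liabilities: Checkable deposits −¥137M, Borrowings from CB +¥78M
So the change in checkable deposits held by the non-bank public at commercial banks is -¥137 million.

-¥137 million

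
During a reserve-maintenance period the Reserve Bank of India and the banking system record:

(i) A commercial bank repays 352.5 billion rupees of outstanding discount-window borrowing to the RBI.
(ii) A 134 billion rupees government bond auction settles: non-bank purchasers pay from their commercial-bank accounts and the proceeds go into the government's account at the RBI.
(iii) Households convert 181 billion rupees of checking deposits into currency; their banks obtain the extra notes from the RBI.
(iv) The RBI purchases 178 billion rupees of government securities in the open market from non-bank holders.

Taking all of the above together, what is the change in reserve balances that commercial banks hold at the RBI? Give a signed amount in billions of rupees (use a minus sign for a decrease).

-489.5 billion

RBI balance sheet:
  Assets:      Securities +178B, Loans to banks −352.5B
  Liabilities: Bank reserves −489.5B, Currency in circulation +181B, Government deposits +134B
So the change in reserve balances that commercial banks hold at the RBI is -489.5 billion.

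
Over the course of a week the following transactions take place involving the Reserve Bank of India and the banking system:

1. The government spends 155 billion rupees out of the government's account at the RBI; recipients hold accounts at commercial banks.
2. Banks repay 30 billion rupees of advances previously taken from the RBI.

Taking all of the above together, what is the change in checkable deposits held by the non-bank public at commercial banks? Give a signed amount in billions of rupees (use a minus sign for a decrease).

RBI balance sheet:
  Assets:      Loans to banks −30B
  Liabilities: Bank reserves +125B, Government deposits −155B
Commercial banking system:
  Assets:      Reserves at CB +125B
  Liabilities: Checkable deposits +155B, Borrowings from CB −30B
So the change in checkable deposits held by the non-bank public at commercial banks is +155 billion.

+155 billion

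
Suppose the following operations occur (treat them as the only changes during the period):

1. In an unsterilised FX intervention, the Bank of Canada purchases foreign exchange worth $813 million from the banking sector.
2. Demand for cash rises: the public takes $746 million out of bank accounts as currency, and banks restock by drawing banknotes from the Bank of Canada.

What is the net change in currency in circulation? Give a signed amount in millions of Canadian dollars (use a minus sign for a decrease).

+$746 million

Bank of Canada balance sheet:
  Assets:      Foreign assets +$813M
  Liabilities: Bank reserves +$67M, Currency in circulation +$746M
Commercial banking system:
  Assets:      Reserves at CB +$67M, Foreign assets −$813M
  Liabilities: Checkable deposits −$746M
So the change in currency in circulation is +$746 million.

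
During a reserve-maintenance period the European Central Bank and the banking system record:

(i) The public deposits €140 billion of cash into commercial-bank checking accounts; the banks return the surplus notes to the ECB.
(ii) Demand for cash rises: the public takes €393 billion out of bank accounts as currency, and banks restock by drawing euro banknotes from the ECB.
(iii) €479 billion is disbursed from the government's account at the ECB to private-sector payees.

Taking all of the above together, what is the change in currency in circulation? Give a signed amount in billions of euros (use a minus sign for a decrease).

ECB balance sheet:
  Assets:      no change
  Liabilities: Bank reserves +€226B, Currency in circulation +€253B, Government deposits −€479B
Commercial banking system:
  Assets:      Reserves at CB +€226B
  Liabilities: Checkable deposits +€226B
So the change in currency in circulation is +€253 billion.

+€253 billion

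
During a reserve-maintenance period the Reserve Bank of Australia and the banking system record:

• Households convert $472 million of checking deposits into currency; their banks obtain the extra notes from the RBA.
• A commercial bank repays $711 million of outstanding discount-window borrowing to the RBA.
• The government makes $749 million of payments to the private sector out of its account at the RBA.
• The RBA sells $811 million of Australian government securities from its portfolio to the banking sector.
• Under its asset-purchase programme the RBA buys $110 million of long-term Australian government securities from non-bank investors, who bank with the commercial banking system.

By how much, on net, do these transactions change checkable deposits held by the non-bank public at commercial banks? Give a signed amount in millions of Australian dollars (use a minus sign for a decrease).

RBA balance sheet:
  Assets:      Securities −$701M, Loans to banks −$711M
  Liabilities: Bank reserves −$1135M, Currency in circulation +$472M, Government deposits −$749M
Commercial banking system:
  Assets:      Reserves at CB −$1135M, Securities +$811M
  Liabilities: Checkable deposits +$387M, Borrowings from CB −$711M
So the change in checkable deposits held by the non-bank public at commercial banks is +$387 million.

+$387 million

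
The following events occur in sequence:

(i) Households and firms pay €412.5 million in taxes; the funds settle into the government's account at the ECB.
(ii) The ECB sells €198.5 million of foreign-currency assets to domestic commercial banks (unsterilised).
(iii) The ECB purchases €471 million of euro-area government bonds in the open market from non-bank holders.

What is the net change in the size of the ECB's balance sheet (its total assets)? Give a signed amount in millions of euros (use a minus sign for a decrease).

+€272.5 million

Government account inflow €412.5 million: only the composition of liabilities changes → 0.
FX sale €198.5 million: an ECB asset is shed → −€198.5M.
Asset purchase (from non-banks) €471 million: an ECB asset is acquired → +€471M.
Net: 0 − 198.5 + 471 = +€272.5 million.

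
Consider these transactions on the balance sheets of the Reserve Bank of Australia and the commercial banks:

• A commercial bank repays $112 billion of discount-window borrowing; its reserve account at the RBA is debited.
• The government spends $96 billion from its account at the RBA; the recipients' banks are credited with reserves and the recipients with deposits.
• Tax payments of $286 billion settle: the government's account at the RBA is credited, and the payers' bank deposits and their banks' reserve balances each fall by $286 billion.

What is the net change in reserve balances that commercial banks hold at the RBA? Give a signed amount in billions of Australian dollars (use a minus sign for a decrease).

-$302 billion

Discount-window repayment $112 billion: repayment is debited from reserves → −$112B.
Government spending $96 billion: government payments flow into bank reserve accounts → +$96B.
Government account inflow $286 billion: funds move from bank reserves into the government account → −$286B.
Net: −112 + 96 − 286 = -$302 billion.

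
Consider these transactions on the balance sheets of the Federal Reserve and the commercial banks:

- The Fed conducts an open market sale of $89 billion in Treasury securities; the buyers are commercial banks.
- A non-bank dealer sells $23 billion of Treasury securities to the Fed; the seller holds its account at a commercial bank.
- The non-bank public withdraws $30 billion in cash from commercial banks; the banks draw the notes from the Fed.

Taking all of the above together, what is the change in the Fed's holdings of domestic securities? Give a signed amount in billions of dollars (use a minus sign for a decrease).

-$66 billion

Fed balance sheet:
  Assets:      Securities −$66B
  Liabilities: Bank reserves −$96B, Currency in circulation +$30B
So the change in the Fed's holdings of domestic securities is -$66 billion.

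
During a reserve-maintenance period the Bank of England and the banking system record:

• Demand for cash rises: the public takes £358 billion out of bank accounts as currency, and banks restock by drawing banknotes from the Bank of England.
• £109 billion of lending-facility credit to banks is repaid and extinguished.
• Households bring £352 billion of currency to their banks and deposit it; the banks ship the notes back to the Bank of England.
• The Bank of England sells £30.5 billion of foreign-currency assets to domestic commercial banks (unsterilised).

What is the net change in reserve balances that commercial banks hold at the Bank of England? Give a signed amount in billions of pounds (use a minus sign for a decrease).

Currency withdrawal £358 billion: banks swap reserves for currency → −£358B.
Discount-window repayment £109 billion: repayment is debited from reserves → −£109B.
Currency deposit £352 billion: returned notes are swapped for reserve credit → +£352B.
FX sale £30.5 billion: the buying banks pay out of their reserve balances → −£30.5B.
Net: −358 − 109 + 352 − 30.5 = -£145.5 billion.

-£145.5 billion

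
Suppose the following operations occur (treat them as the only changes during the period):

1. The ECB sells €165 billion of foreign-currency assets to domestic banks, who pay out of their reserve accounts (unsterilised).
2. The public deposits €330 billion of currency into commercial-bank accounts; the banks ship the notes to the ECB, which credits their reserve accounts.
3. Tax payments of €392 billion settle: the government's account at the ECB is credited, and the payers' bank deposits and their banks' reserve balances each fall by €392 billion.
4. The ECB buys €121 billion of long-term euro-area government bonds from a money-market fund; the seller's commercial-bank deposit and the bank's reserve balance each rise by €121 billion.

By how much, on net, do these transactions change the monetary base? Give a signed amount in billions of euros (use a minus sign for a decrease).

-€436 billion

ECB balance sheet:
  Assets:      Securities +€121B, Foreign assets −€165B
  Liabilities: Bank reserves −€106B, Currency in circulation −€330B, Government deposits +€392B
Commercial banking system:
  Assets:      Reserves at CB −€106B, Foreign assets +€165B
  Liabilities: Checkable deposits +€59B
Monetary base = currency + reserves: −€330B + (−€106B) = -€436 billion.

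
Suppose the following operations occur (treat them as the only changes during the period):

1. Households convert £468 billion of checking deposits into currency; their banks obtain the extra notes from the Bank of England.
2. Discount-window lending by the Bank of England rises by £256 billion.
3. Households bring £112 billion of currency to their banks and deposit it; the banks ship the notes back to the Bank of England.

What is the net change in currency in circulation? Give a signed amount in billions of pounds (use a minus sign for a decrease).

+£356 billion

Currency withdrawal £468 billion: notes leave the central bank → +£468B.
Discount-window loan £256 billion: no currency enters or leaves circulation → 0.
Currency deposit £112 billion: notes return to the central bank → −£112B.
Net: 468 + 0 − 112 = +£356 billion.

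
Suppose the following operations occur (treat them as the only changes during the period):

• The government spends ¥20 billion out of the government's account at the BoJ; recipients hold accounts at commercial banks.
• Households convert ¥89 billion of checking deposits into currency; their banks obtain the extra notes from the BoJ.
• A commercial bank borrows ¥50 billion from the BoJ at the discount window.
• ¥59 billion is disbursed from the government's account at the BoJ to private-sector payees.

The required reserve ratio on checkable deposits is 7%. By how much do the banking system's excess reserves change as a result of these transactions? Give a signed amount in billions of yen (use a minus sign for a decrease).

+¥40.7 billion

Government spending ¥20 billion: reserves +¥20B, deposits +¥20B.
Currency withdrawal ¥89 billion: reserves −¥89B, deposits −¥89B.
Discount-window loan ¥50 billion: reserves +¥50B, deposits 0.
Government spending ¥59 billion: reserves +¥59B, deposits +¥59B.
Totals: Δreserves = +¥40B, Δdeposits = −¥10B.
Δrequired reserves = 7% × −¥10B = −¥0.7B.
Δexcess reserves = Δreserves − Δrequired = +¥40B − (−¥0.7B) = +¥40.7 billion.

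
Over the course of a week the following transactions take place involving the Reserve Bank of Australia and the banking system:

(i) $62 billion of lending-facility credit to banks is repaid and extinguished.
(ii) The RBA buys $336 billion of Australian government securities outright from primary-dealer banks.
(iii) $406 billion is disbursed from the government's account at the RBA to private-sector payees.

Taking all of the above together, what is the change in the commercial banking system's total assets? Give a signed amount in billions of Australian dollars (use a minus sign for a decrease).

+$344 billion

RBA balance sheet:
  Assets:      Securities +$336B, Loans to banks −$62B
  Liabilities: Bank reserves +$680B, Government deposits −$406B
Commercial banking system:
  Assets:      Reserves at CB +$680B, Securities −$336B
  Liabilities: Checkable deposits +$406B, Borrowings from CB −$62B
Change in total bank assets = +$344 billion.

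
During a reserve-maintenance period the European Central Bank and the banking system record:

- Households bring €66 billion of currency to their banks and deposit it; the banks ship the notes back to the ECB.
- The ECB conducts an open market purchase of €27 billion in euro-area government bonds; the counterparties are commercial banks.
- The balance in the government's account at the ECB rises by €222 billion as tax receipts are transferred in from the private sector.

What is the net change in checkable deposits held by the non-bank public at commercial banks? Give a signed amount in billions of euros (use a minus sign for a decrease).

Currency deposit €66 billion: non-bank counterparties' bank balances rise → +€66B.
OMO purchase (from banks) €27 billion: the counterparty is a bank, so public deposits are unchanged → 0.
Government account inflow €222 billion: non-bank counterparties' bank balances fall → −€222B.
Net: 66 + 0 − 222 = -€156 billion.

-€156 billion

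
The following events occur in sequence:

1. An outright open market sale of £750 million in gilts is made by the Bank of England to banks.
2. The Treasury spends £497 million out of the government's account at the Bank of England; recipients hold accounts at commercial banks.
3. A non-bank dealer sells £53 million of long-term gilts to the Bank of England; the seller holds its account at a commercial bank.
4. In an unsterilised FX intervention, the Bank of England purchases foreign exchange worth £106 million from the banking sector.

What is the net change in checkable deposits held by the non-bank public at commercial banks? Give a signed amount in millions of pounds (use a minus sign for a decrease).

OMO sale (to banks) £750 million: the counterparty is a bank, so public deposits are unchanged → 0.
Government spending £497 million: non-bank counterparties' bank balances rise → +£497M.
Asset purchase (from non-banks) £53 million: non-bank counterparties' bank balances rise → +£53M.
FX purchase £106 million: the counterparty is a bank, so public deposits are unchanged → 0.
Net: 0 + 497 + 53 + 0 = +£550 million.

+£550 million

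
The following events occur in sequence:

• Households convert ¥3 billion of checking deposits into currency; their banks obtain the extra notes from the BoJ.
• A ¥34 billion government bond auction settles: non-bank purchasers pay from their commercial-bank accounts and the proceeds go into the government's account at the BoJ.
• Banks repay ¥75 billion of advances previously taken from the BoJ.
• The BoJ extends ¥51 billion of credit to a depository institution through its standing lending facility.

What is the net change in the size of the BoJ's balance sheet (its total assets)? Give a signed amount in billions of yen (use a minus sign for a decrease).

Currency withdrawal ¥3 billion: only the composition of liabilities changes → 0.
Government account inflow ¥34 billion: only the composition of liabilities changes → 0.
Discount-window repayment ¥75 billion: a BoJ asset is shed → −¥75B.
Discount-window loan ¥51 billion: a BoJ asset is acquired → +¥51B.
Net: 0 + 0 − 75 + 51 = -¥24 billion.

-¥24 billion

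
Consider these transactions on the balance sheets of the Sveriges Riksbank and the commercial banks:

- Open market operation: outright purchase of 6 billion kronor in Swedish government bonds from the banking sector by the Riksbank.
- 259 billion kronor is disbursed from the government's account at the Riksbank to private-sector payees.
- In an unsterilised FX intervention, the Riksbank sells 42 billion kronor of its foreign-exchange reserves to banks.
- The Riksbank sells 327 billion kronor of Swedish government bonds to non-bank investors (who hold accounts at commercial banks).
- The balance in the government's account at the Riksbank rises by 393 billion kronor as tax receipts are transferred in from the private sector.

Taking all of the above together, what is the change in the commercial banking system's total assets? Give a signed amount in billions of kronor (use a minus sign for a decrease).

-461 billion

Riksbank balance sheet:
  Assets:      Securities −321B, Foreign assets −42B
  Liabilities: Bank reserves −497B, Government deposits +134B
Commercial banking system:
  Assets:      Reserves at CB −497B, Securities −6B, Foreign assets +42B
  Liabilities: Checkable deposits −461B
Change in total bank assets = -461 billion.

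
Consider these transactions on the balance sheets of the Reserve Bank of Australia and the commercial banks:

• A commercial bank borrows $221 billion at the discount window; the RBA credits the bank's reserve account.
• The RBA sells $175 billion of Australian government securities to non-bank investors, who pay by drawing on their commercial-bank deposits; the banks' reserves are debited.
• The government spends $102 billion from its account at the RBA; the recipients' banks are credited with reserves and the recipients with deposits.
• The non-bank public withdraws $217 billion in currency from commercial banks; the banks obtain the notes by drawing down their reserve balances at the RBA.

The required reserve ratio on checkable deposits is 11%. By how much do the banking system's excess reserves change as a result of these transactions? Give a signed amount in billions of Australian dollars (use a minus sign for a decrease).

Discount-window loan $221 billion: reserves +$221B, deposits 0.
Asset sale (to non-banks) $175 billion: reserves −$175B, deposits −$175B.
Government spending $102 billion: reserves +$102B, deposits +$102B.
Currency withdrawal $217 billion: reserves −$217B, deposits −$217B.
Totals: Δreserves = −$69B, Δdeposits = −$290B.
Δrequired reserves = 11% × −$290B = −$31.9B.
Δexcess reserves = Δreserves − Δrequired = −$69B − (−$31.9B) = -$37.1 billion.

-$37.1 billion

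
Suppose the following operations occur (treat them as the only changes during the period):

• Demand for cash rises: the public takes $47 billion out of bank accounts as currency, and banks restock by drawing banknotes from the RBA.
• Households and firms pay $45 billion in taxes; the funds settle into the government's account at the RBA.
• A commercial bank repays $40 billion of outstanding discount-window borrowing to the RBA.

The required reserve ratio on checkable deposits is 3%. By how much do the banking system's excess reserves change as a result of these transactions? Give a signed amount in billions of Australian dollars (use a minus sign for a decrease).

Currency withdrawal $47 billion: reserves −$47B, deposits −$47B.
Government account inflow $45 billion: reserves −$45B, deposits −$45B.
Discount-window repayment $40 billion: reserves −$40B, deposits 0.
Totals: Δreserves = −$132B, Δdeposits = −$92B.
Δrequired reserves = 3% × −$92B = −$2.76B.
Δexcess reserves = Δreserves − Δrequired = −$132B − (−$2.76B) = -$129.24 billion.

-$129.24 billion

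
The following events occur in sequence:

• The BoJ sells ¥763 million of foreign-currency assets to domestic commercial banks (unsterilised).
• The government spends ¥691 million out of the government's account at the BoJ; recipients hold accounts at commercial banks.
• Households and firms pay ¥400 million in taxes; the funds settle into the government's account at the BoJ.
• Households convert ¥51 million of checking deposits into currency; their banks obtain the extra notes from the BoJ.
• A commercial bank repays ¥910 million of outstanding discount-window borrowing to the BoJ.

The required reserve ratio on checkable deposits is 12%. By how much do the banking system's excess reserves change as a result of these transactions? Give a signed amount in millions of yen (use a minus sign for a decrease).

-¥1461.8 million

FX sale ¥763 million: reserves −¥763M, deposits 0.
Government spending ¥691 million: reserves +¥691M, deposits +¥691M.
Government account inflow ¥400 million: reserves −¥400M, deposits −¥400M.
Currency withdrawal ¥51 million: reserves −¥51M, deposits −¥51M.
Discount-window repayment ¥910 million: reserves −¥910M, deposits 0.
Totals: Δreserves = −¥1433M, Δdeposits = +¥240M.
Δrequired reserves = 12% × +¥240M = +¥28.8M.
Δexcess reserves = Δreserves − Δrequired = −¥1433M − (+¥28.8M) = -¥1461.8 million.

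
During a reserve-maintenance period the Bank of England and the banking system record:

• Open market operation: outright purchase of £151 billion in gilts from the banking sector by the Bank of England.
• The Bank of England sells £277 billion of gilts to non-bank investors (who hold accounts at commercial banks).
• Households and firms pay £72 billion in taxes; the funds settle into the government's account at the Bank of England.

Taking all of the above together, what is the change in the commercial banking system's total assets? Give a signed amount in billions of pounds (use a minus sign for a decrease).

Bank of England balance sheet:
  Assets:      Securities −£126B
  Liabilities: Bank reserves −£198B, Government deposits +£72B
Commercial banking system:
  Assets:      Reserves at CB −£198B, Securities −£151B
  Liabilities: Checkable deposits −£349B
Change in total bank assets = -£349 billion.

-£349 billion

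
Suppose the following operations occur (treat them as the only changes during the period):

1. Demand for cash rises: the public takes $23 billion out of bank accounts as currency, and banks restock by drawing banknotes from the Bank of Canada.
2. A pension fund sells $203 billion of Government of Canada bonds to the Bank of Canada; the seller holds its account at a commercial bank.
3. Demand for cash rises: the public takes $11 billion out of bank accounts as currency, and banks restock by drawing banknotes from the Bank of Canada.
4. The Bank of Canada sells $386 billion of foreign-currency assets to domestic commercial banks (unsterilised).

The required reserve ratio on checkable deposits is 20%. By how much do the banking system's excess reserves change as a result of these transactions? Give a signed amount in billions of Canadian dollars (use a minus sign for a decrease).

-$250.8 billion

Currency withdrawal $23 billion: reserves −$23B, deposits −$23B.
Asset purchase (from non-banks) $203 billion: reserves +$203B, deposits +$203B.
Currency withdrawal $11 billion: reserves −$11B, deposits −$11B.
FX sale $386 billion: reserves −$386B, deposits 0.
Totals: Δreserves = −$217B, Δdeposits = +$169B.
Δrequired reserves = 20% × +$169B = +$33.8B.
Δexcess reserves = Δreserves − Δrequired = −$217B − (+$33.8B) = -$250.8 billion.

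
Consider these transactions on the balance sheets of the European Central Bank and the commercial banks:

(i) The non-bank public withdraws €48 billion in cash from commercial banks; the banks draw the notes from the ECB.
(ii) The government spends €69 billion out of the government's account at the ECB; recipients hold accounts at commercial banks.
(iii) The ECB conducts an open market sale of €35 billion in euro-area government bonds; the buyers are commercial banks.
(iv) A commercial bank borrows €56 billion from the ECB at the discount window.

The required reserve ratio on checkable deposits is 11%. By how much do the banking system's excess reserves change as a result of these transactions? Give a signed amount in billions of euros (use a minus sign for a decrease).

Currency withdrawal €48 billion: reserves −€48B, deposits −€48B.
Government spending €69 billion: reserves +€69B, deposits +€69B.
OMO sale (to banks) €35 billion: reserves −€35B, deposits 0.
Discount-window loan €56 billion: reserves +€56B, deposits 0.
Totals: Δreserves = +€42B, Δdeposits = +€21B.
Δrequired reserves = 11% × +€21B = +€2.31B.
Δexcess reserves = Δreserves − Δrequired = +€42B − (+€2.31B) = +€39.69 billion.

+€39.69 billion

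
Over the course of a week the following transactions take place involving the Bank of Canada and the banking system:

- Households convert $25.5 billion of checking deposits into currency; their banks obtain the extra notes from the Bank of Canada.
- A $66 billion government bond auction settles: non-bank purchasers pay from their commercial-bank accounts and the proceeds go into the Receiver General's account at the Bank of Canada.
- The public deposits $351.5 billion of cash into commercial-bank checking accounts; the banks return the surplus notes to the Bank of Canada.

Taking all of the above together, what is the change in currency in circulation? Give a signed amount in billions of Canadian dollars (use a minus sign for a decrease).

-$326 billion

Bank of Canada balance sheet:
  Assets:      no change
  Liabilities: Bank reserves +$260B, Currency in circulation −$326B, Government deposits +$66B
Commercial banking system:
  Assets:      Reserves at CB +$260B
  Liabilities: Checkable deposits +$260B
So the change in currency in circulation is -$326 billion.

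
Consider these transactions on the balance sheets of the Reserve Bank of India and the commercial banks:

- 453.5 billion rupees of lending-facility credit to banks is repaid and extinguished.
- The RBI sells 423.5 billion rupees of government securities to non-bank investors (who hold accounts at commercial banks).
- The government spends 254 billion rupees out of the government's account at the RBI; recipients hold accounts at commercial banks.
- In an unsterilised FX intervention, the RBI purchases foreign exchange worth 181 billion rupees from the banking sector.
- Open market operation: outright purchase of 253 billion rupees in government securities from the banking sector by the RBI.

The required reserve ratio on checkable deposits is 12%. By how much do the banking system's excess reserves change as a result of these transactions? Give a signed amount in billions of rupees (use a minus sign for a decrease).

-168.66 billion

Discount-window repayment 453.5 billion rupees: reserves −453.5B, deposits 0.
Asset sale (to non-banks) 423.5 billion rupees: reserves −423.5B, deposits −423.5B.
Government spending 254 billion rupees: reserves +254B, deposits +254B.
FX purchase 181 billion rupees: reserves +181B, deposits 0.
OMO purchase (from banks) 253 billion rupees: reserves +253B, deposits 0.
Totals: Δreserves = −189B, Δdeposits = −169.5B.
Δrequired reserves = 12% × −169.5B = −20.34B.
Δexcess reserves = Δreserves − Δrequired = −189B − (−20.34B) = -168.66 billion.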